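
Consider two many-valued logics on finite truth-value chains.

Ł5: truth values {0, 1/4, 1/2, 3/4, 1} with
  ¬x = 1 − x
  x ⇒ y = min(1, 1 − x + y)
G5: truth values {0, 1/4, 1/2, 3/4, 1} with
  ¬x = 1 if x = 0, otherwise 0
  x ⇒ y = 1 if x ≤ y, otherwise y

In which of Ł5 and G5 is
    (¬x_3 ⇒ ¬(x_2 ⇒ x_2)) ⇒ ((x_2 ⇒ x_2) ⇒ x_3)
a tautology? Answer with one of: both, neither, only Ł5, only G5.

only Ł5

In Ł5: every assignment gives 1 — tautology.
In G5: at x_2 = 0, x_3 = 1/4 the value is 1/4 — not a tautology.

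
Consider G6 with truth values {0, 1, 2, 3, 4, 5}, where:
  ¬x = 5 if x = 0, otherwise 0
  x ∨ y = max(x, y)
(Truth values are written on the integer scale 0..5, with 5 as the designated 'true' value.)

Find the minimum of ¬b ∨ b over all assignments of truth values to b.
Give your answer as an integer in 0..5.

1

Take b = 1:
¬b = ¬1 = 0
¬b ∨ b = 0 ∨ 1 = 1
No assignment yields a value below 1, so this is the minimum.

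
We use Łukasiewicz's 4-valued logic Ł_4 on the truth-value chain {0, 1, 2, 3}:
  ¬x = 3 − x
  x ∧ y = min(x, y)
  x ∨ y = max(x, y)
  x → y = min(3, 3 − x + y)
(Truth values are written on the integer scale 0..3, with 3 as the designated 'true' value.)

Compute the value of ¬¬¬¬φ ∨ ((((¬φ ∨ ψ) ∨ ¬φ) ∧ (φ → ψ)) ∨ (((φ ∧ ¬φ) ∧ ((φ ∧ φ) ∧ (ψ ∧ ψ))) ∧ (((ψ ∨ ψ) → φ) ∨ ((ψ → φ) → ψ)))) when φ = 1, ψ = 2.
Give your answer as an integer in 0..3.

¬φ = ¬1 = 2
¬¬φ = ¬2 = 1
¬¬¬φ = ¬1 = 2
¬¬¬¬φ = ¬2 = 1
¬φ = ¬1 = 2
¬φ ∨ ψ = 2 ∨ 2 = 2
¬φ = ¬1 = 2
(¬φ ∨ ψ) ∨ ¬φ = 2 ∨ 2 = 2
φ → ψ = 1 → 2 = 3
((¬φ ∨ ψ) ∨ ¬φ) ∧ (φ → ψ) = 2 ∧ 3 = 2
¬φ = ¬1 = 2
φ ∧ ¬φ = 1 ∧ 2 = 1
φ ∧ φ = 1 ∧ 1 = 1
ψ ∧ ψ = 2 ∧ 2 = 2
(φ ∧ φ) ∧ (ψ ∧ ψ) = 1 ∧ 2 = 1
(φ ∧ ¬φ) ∧ ((φ ∧ φ) ∧ (ψ ∧ ψ)) = 1 ∧ 1 = 1
ψ ∨ ψ = 2 ∨ 2 = 2
(ψ ∨ ψ) → φ = 2 → 1 = 2
ψ → φ = 2 → 1 = 2
(ψ → φ) → ψ = 2 → 2 = 3
((ψ ∨ ψ) → φ) ∨ ((ψ → φ) → ψ) = 2 ∨ 3 = 3
((φ ∧ ¬φ) ∧ ((φ ∧ φ) ∧ (ψ ∧ ψ))) ∧ (((ψ ∨ ψ) → φ) ∨ ((ψ → φ) → ψ)) = 1 ∧ 3 = 1
(((¬φ ∨ ψ) ∨ ¬φ) ∧ (φ → ψ)) ∨ (((φ ∧ ¬φ) ∧ ((φ ∧ φ) ∧ (ψ ∧ ψ))) ∧ (((ψ ∨ ψ) → φ) ∨ ((ψ → φ) → ψ))) = 2 ∨ 1 = 2
¬¬¬¬φ ∨ ((((¬φ ∨ ψ) ∨ ¬φ) ∧ (φ → ψ)) ∨ (((φ ∧ ¬φ) ∧ ((φ ∧ φ) ∧ (ψ ∧ ψ))) ∧ (((ψ ∨ ψ) → φ) ∨ ((ψ → φ) → ψ)))) = 1 ∨ 2 = 2

2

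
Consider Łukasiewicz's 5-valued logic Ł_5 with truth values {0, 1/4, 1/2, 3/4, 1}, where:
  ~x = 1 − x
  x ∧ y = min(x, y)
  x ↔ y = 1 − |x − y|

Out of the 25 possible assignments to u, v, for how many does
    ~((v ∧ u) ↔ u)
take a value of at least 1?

1

value 1: 1 assignment (counts)
value 3/4: 2 assignments
value 1/2: 3 assignments
value 1/4: 4 assignments
value 0: 15 assignments
So 1 of the 25 assignments meets the threshold.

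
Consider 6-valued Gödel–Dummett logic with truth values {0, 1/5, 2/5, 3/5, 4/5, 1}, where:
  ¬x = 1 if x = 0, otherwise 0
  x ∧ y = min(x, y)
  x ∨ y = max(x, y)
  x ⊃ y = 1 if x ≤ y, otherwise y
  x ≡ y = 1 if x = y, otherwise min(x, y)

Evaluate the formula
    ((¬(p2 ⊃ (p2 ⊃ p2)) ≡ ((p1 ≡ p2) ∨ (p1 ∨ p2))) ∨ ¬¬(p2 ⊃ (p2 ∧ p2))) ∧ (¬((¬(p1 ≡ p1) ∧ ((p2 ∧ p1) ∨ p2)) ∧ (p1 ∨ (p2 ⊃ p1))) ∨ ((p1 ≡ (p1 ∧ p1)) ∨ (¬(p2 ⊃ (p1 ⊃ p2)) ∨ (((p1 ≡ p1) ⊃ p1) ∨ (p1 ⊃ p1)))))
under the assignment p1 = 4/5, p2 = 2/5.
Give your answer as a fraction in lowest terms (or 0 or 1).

p2 ⊃ p2 = 2/5 ⊃ 2/5 = 1
p2 ⊃ (p2 ⊃ p2) = 2/5 ⊃ 1 = 1
¬(p2 ⊃ (p2 ⊃ p2)) = ¬1 = 0
p1 ≡ p2 = 4/5 ≡ 2/5 = 2/5
p1 ∨ p2 = 4/5 ∨ 2/5 = 4/5
(p1 ≡ p2) ∨ (p1 ∨ p2) = 2/5 ∨ 4/5 = 4/5
¬(p2 ⊃ (p2 ⊃ p2)) ≡ ((p1 ≡ p2) ∨ (p1 ∨ p2)) = 0 ≡ 4/5 = 0
p2 ∧ p2 = 2/5 ∧ 2/5 = 2/5
p2 ⊃ (p2 ∧ p2) = 2/5 ⊃ 2/5 = 1
¬(p2 ⊃ (p2 ∧ p2)) = ¬1 = 0
¬¬(p2 ⊃ (p2 ∧ p2)) = ¬0 = 1
(¬(p2 ⊃ (p2 ⊃ p2)) ≡ ((p1 ≡ p2) ∨ (p1 ∨ p2))) ∨ ¬¬(p2 ⊃ (p2 ∧ p2)) = 0 ∨ 1 = 1
p1 ≡ p1 = 4/5 ≡ 4/5 = 1
¬(p1 ≡ p1) = ¬1 = 0
p2 ∧ p1 = 2/5 ∧ 4/5 = 2/5
(p2 ∧ p1) ∨ p2 = 2/5 ∨ 2/5 = 2/5
¬(p1 ≡ p1) ∧ ((p2 ∧ p1) ∨ p2) = 0 ∧ 2/5 = 0
p2 ⊃ p1 = 2/5 ⊃ 4/5 = 1
p1 ∨ (p2 ⊃ p1) = 4/5 ∨ 1 = 1
(¬(p1 ≡ p1) ∧ ((p2 ∧ p1) ∨ p2)) ∧ (p1 ∨ (p2 ⊃ p1)) = 0 ∧ 1 = 0
¬((¬(p1 ≡ p1) ∧ ((p2 ∧ p1) ∨ p2)) ∧ (p1 ∨ (p2 ⊃ p1))) = ¬0 = 1
p1 ∧ p1 = 4/5 ∧ 4/5 = 4/5
p1 ≡ (p1 ∧ p1) = 4/5 ≡ 4/5 = 1
p1 ⊃ p2 = 4/5 ⊃ 2/5 = 2/5
p2 ⊃ (p1 ⊃ p2) = 2/5 ⊃ 2/5 = 1
¬(p2 ⊃ (p1 ⊃ p2)) = ¬1 = 0
p1 ≡ p1 = 4/5 ≡ 4/5 = 1
(p1 ≡ p1) ⊃ p1 = 1 ⊃ 4/5 = 4/5
p1 ⊃ p1 = 4/5 ⊃ 4/5 = 1
((p1 ≡ p1) ⊃ p1) ∨ (p1 ⊃ p1) = 4/5 ∨ 1 = 1
¬(p2 ⊃ (p1 ⊃ p2)) ∨ (((p1 ≡ p1) ⊃ p1) ∨ (p1 ⊃ p1)) = 0 ∨ 1 = 1
(p1 ≡ (p1 ∧ p1)) ∨ (¬(p2 ⊃ (p1 ⊃ p2)) ∨ (((p1 ≡ p1) ⊃ p1) ∨ (p1 ⊃ p1))) = 1 ∨ 1 = 1
¬((¬(p1 ≡ p1) ∧ ((p2 ∧ p1) ∨ p2)) ∧ (p1 ∨ (p2 ⊃ p1))) ∨ ((p1 ≡ (p1 ∧ p1)) ∨ (¬(p2 ⊃ (p1 ⊃ p2)) ∨ (((p1 ≡ p1) ⊃ p1) ∨ (p1 ⊃ p1)))) = 1 ∨ 1 = 1
((¬(p2 ⊃ (p2 ⊃ p2)) ≡ ((p1 ≡ p2) ∨ (p1 ∨ p2))) ∨ ¬¬(p2 ⊃ (p2 ∧ p2))) ∧ (¬((¬(p1 ≡ p1) ∧ ((p2 ∧ p1) ∨ p2)) ∧ (p1 ∨ (p2 ⊃ p1))) ∨ ((p1 ≡ (p1 ∧ p1)) ∨ (¬(p2 ⊃ (p1 ⊃ p2)) ∨ (((p1 ≡ p1) ⊃ p1) ∨ (p1 ⊃ p1))))) = 1 ∧ 1 = 1

1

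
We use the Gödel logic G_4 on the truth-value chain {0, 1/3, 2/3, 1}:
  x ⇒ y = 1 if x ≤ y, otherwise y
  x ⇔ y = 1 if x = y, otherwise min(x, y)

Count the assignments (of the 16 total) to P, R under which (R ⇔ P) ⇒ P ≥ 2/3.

P = 0, R = 0 ↦ 0  <
P = 0, R = 1/3 ↦ 1  ≥
P = 0, R = 2/3 ↦ 1  ≥
P = 0, R = 1 ↦ 1  ≥
P = 1/3, R = 0 ↦ 1  ≥
P = 1/3, R = 1/3 ↦ 1/3  <
P = 1/3, R = 2/3 ↦ 1  ≥
P = 1/3, R = 1 ↦ 1  ≥
P = 2/3, R = 0 ↦ 1  ≥
P = 2/3, R = 1/3 ↦ 1  ≥
P = 2/3, R = 2/3 ↦ 2/3  ≥
P = 2/3, R = 1 ↦ 1  ≥
P = 1, R = 0 ↦ 1  ≥
P = 1, R = 1/3 ↦ 1  ≥
P = 1, R = 2/3 ↦ 1  ≥
P = 1, R = 1 ↦ 1  ≥
So 14 of the 16 assignments meet the threshold.

14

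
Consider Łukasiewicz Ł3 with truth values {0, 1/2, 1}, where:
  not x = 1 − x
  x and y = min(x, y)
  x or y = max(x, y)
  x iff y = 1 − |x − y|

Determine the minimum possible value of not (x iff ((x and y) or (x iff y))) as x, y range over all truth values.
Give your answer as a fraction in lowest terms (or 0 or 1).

0

Take x = 0, y = 1:
x and y = 0 and 1 = 0
x iff y = 0 iff 1 = 0
(x and y) or (x iff y) = 0 or 0 = 0
x iff ((x and y) or (x iff y)) = 0 iff 0 = 1
not (x iff ((x and y) or (x iff y))) = not 1 = 0
No assignment yields a value below 0, so this is the minimum.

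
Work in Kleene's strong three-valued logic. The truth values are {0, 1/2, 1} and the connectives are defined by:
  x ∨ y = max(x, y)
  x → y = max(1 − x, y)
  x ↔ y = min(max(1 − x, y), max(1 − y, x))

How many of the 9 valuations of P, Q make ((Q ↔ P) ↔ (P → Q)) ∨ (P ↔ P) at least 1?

P = 0, Q = 0 ↦ 1  ≥
P = 0, Q = 1/2 ↦ 1  ≥
P = 0, Q = 1 ↦ 1  ≥
P = 1/2, Q = 0 ↦ 1/2  <
P = 1/2, Q = 1/2 ↦ 1/2  <
P = 1/2, Q = 1 ↦ 1/2  <
P = 1, Q = 0 ↦ 1  ≥
P = 1, Q = 1/2 ↦ 1  ≥
P = 1, Q = 1 ↦ 1  ≥
So 6 of the 9 assignments meet the threshold.

6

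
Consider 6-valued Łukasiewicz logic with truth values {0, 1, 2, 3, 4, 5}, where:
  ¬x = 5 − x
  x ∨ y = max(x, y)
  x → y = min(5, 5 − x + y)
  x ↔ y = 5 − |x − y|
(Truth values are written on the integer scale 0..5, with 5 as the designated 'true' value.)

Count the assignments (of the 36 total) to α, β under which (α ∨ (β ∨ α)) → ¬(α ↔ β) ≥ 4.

value 5: 11 assignments (counts)
value 4: 9 assignments (counts)
value 3: 7 assignments
value 2: 5 assignments
value 1: 3 assignments
value 0: 1 assignment
So 20 of the 36 assignments meet the threshold.

20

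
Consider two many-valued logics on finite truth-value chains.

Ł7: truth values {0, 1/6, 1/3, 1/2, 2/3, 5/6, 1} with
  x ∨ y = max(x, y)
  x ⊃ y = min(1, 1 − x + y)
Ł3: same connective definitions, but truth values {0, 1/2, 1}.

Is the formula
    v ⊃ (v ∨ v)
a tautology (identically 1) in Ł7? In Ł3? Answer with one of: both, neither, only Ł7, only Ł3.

In Ł7: every assignment gives 1 — tautology.
In Ł3: every assignment gives 1 — tautology.

both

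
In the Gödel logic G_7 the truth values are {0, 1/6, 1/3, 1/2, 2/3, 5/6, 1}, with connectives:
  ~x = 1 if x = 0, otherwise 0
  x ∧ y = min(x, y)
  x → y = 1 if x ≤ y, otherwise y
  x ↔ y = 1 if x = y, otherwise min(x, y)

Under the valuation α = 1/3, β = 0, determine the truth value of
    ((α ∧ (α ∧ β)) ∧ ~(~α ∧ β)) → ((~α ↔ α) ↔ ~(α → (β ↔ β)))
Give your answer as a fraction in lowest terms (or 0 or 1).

α ∧ β = 1/3 ∧ 0 = 0
α ∧ (α ∧ β) = 1/3 ∧ 0 = 0
~α = ~1/3 = 0
~α ∧ β = 0 ∧ 0 = 0
~(~α ∧ β) = ~0 = 1
(α ∧ (α ∧ β)) ∧ ~(~α ∧ β) = 0 ∧ 1 = 0
~α = ~1/3 = 0
~α ↔ α = 0 ↔ 1/3 = 0
β ↔ β = 0 ↔ 0 = 1
α → (β ↔ β) = 1/3 → 1 = 1
~(α → (β ↔ β)) = ~1 = 0
(~α ↔ α) ↔ ~(α → (β ↔ β)) = 0 ↔ 0 = 1
((α ∧ (α ∧ β)) ∧ ~(~α ∧ β)) → ((~α ↔ α) ↔ ~(α → (β ↔ β))) = 0 → 1 = 1

1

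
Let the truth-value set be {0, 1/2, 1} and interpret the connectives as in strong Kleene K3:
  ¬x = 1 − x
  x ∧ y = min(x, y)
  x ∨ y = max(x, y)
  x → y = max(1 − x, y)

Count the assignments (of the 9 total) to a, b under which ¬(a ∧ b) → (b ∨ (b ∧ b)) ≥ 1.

a = 0, b = 0 ↦ 0  <
a = 0, b = 1/2 ↦ 1/2  <
a = 0, b = 1 ↦ 1  ≥
a = 1/2, b = 0 ↦ 0  <
a = 1/2, b = 1/2 ↦ 1/2  <
a = 1/2, b = 1 ↦ 1  ≥
a = 1, b = 0 ↦ 0  <
a = 1, b = 1/2 ↦ 1/2  <
a = 1, b = 1 ↦ 1  ≥
So 3 of the 9 assignments meet the threshold.

3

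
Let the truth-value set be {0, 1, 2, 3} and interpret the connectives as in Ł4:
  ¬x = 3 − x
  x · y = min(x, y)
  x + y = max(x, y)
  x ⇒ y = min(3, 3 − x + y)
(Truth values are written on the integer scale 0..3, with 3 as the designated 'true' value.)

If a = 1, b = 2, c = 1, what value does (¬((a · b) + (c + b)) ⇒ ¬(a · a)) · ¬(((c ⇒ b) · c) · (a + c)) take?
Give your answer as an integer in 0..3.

2

a · b = 1 · 2 = 1
c + b = 1 + 2 = 2
(a · b) + (c + b) = 1 + 2 = 2
¬((a · b) + (c + b)) = ¬2 = 1
a · a = 1 · 1 = 1
¬(a · a) = ¬1 = 2
¬((a · b) + (c + b)) ⇒ ¬(a · a) = 1 ⇒ 2 = 3
c ⇒ b = 1 ⇒ 2 = 3
(c ⇒ b) · c = 3 · 1 = 1
a + c = 1 + 1 = 1
((c ⇒ b) · c) · (a + c) = 1 · 1 = 1
¬(((c ⇒ b) · c) · (a + c)) = ¬1 = 2
(¬((a · b) + (c + b)) ⇒ ¬(a · a)) · ¬(((c ⇒ b) · c) · (a + c)) = 3 · 2 = 2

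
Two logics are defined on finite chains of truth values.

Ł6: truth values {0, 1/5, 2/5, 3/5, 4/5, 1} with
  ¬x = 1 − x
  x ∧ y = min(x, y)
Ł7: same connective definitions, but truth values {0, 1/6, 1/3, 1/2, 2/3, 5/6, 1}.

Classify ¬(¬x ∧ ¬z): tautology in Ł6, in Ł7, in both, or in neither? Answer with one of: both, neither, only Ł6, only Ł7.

In Ł6: at x = 0, z = 0 the value is 0 — not a tautology.
In Ł7: at x = 0, z = 0 the value is 0 — not a tautology.

neither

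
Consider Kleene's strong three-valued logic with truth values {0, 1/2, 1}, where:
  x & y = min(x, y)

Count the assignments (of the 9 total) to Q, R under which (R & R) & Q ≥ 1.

Q = 0, R = 0 ↦ 0  <
Q = 0, R = 1/2 ↦ 0  <
Q = 0, R = 1 ↦ 0  <
Q = 1/2, R = 0 ↦ 0  <
Q = 1/2, R = 1/2 ↦ 1/2  <
Q = 1/2, R = 1 ↦ 1/2  <
Q = 1, R = 0 ↦ 0  <
Q = 1, R = 1/2 ↦ 1/2  <
Q = 1, R = 1 ↦ 1  ≥
So 1 of the 9 assignments meets the threshold.

1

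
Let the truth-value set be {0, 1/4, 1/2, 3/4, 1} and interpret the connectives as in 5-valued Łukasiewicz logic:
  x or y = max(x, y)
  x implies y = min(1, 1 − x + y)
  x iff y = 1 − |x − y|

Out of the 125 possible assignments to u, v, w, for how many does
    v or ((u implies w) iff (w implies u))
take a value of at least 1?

value 1: 45 assignments (counts)
value 3/4: 44 assignments
value 1/2: 24 assignments
value 1/4: 10 assignments
value 0: 2 assignments
So 45 of the 125 assignments meet the threshold.

45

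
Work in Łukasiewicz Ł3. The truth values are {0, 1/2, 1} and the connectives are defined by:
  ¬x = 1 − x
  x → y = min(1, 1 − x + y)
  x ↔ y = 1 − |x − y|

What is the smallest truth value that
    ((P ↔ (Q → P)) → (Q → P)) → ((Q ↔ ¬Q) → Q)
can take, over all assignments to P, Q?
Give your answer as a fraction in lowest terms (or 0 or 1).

Take P = 0, Q = 1/2:
Q → P = 1/2 → 0 = 1/2
P ↔ (Q → P) = 0 ↔ 1/2 = 1/2
Q → P = 1/2 → 0 = 1/2
(P ↔ (Q → P)) → (Q → P) = 1/2 → 1/2 = 1
¬Q = ¬1/2 = 1/2
Q ↔ ¬Q = 1/2 ↔ 1/2 = 1
(Q ↔ ¬Q) → Q = 1 → 1/2 = 1/2
((P ↔ (Q → P)) → (Q → P)) → ((Q ↔ ¬Q) → Q) = 1 → 1/2 = 1/2
No assignment yields a value below 1/2, so this is the minimum.

1/2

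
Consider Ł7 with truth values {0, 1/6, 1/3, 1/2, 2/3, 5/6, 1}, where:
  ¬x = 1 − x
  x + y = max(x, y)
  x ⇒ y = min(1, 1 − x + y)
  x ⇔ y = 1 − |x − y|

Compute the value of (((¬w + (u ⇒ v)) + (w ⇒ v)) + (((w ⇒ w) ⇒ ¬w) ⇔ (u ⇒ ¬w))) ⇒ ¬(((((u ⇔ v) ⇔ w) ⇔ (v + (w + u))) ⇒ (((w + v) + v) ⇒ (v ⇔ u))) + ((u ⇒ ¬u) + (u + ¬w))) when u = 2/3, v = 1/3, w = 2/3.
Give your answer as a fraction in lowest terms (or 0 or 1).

1/3

¬w = ¬2/3 = 1/3
u ⇒ v = 2/3 ⇒ 1/3 = 2/3
¬w + (u ⇒ v) = 1/3 + 2/3 = 2/3
w ⇒ v = 2/3 ⇒ 1/3 = 2/3
(¬w + (u ⇒ v)) + (w ⇒ v) = 2/3 + 2/3 = 2/3
w ⇒ w = 2/3 ⇒ 2/3 = 1
¬w = ¬2/3 = 1/3
(w ⇒ w) ⇒ ¬w = 1 ⇒ 1/3 = 1/3
¬w = ¬2/3 = 1/3
u ⇒ ¬w = 2/3 ⇒ 1/3 = 2/3
((w ⇒ w) ⇒ ¬w) ⇔ (u ⇒ ¬w) = 1/3 ⇔ 2/3 = 2/3
((¬w + (u ⇒ v)) + (w ⇒ v)) + (((w ⇒ w) ⇒ ¬w) ⇔ (u ⇒ ¬w)) = 2/3 + 2/3 = 2/3
u ⇔ v = 2/3 ⇔ 1/3 = 2/3
(u ⇔ v) ⇔ w = 2/3 ⇔ 2/3 = 1
w + u = 2/3 + 2/3 = 2/3
v + (w + u) = 1/3 + 2/3 = 2/3
((u ⇔ v) ⇔ w) ⇔ (v + (w + u)) = 1 ⇔ 2/3 = 2/3
w + v = 2/3 + 1/3 = 2/3
(w + v) + v = 2/3 + 1/3 = 2/3
v ⇔ u = 1/3 ⇔ 2/3 = 2/3
((w + v) + v) ⇒ (v ⇔ u) = 2/3 ⇒ 2/3 = 1
(((u ⇔ v) ⇔ w) ⇔ (v + (w + u))) ⇒ (((w + v) + v) ⇒ (v ⇔ u)) = 2/3 ⇒ 1 = 1
¬u = ¬2/3 = 1/3
u ⇒ ¬u = 2/3 ⇒ 1/3 = 2/3
¬w = ¬2/3 = 1/3
u + ¬w = 2/3 + 1/3 = 2/3
(u ⇒ ¬u) + (u + ¬w) = 2/3 + 2/3 = 2/3
((((u ⇔ v) ⇔ w) ⇔ (v + (w + u))) ⇒ (((w + v) + v) ⇒ (v ⇔ u))) + ((u ⇒ ¬u) + (u + ¬w)) = 1 + 2/3 = 1
¬(((((u ⇔ v) ⇔ w) ⇔ (v + (w + u))) ⇒ (((w + v) + v) ⇒ (v ⇔ u))) + ((u ⇒ ¬u) + (u + ¬w))) = ¬1 = 0
(((¬w + (u ⇒ v)) + (w ⇒ v)) + (((w ⇒ w) ⇒ ¬w) ⇔ (u ⇒ ¬w))) ⇒ ¬(((((u ⇔ v) ⇔ w) ⇔ (v + (w + u))) ⇒ (((w + v) + v) ⇒ (v ⇔ u))) + ((u ⇒ ¬u) + (u + ¬w))) = 2/3 ⇒ 0 = 1/3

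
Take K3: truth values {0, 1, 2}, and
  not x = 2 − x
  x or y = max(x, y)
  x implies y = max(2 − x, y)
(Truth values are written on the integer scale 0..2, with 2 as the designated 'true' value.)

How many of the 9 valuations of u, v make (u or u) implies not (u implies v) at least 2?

u = 0, v = 0 ↦ 2  ≥
u = 0, v = 1 ↦ 2  ≥
u = 0, v = 2 ↦ 2  ≥
u = 1, v = 0 ↦ 1  <
u = 1, v = 1 ↦ 1  <
u = 1, v = 2 ↦ 1  <
u = 2, v = 0 ↦ 2  ≥
u = 2, v = 1 ↦ 1  <
u = 2, v = 2 ↦ 0  <
So 4 of the 9 assignments meet the threshold.

4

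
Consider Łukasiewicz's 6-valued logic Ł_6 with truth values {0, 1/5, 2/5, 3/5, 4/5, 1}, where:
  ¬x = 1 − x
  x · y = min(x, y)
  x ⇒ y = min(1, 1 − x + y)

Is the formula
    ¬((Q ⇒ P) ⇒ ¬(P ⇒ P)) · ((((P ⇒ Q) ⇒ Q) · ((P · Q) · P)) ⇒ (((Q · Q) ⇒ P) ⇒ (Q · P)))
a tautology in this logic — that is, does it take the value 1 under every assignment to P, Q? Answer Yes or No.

Counterexample: take P = 0, Q = 1/5.
Q ⇒ P = 1/5 ⇒ 0 = 4/5
P ⇒ P = 0 ⇒ 0 = 1
¬(P ⇒ P) = ¬1 = 0
(Q ⇒ P) ⇒ ¬(P ⇒ P) = 4/5 ⇒ 0 = 1/5
¬((Q ⇒ P) ⇒ ¬(P ⇒ P)) = ¬1/5 = 4/5
P ⇒ Q = 0 ⇒ 1/5 = 1
(P ⇒ Q) ⇒ Q = 1 ⇒ 1/5 = 1/5
P · Q = 0 · 1/5 = 0
(P · Q) · P = 0 · 0 = 0
((P ⇒ Q) ⇒ Q) · ((P · Q) · P) = 1/5 · 0 = 0
Q · Q = 1/5 · 1/5 = 1/5
(Q · Q) ⇒ P = 1/5 ⇒ 0 = 4/5
Q · P = 1/5 · 0 = 0
((Q · Q) ⇒ P) ⇒ (Q · P) = 4/5 ⇒ 0 = 1/5
(((P ⇒ Q) ⇒ Q) · ((P · Q) · P)) ⇒ (((Q · Q) ⇒ P) ⇒ (Q · P)) = 0 ⇒ 1/5 = 1
¬((Q ⇒ P) ⇒ ¬(P ⇒ P)) · ((((P ⇒ Q) ⇒ Q) · ((P · Q) · P)) ⇒ (((Q · Q) ⇒ P) ⇒ (Q · P))) = 4/5 · 1 = 4/5
This gives 4/5 ≠ 1.

No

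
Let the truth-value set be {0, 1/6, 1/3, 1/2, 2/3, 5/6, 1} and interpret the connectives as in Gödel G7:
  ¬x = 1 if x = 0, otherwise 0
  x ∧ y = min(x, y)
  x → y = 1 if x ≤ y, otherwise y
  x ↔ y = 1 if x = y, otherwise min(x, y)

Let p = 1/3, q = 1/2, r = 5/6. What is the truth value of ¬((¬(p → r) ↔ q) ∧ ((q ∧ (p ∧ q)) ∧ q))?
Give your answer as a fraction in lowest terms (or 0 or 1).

p → r = 1/3 → 5/6 = 1
¬(p → r) = ¬1 = 0
¬(p → r) ↔ q = 0 ↔ 1/2 = 0
p ∧ q = 1/3 ∧ 1/2 = 1/3
q ∧ (p ∧ q) = 1/2 ∧ 1/3 = 1/3
(q ∧ (p ∧ q)) ∧ q = 1/3 ∧ 1/2 = 1/3
(¬(p → r) ↔ q) ∧ ((q ∧ (p ∧ q)) ∧ q) = 0 ∧ 1/3 = 0
¬((¬(p → r) ↔ q) ∧ ((q ∧ (p ∧ q)) ∧ q)) = ¬0 = 1

1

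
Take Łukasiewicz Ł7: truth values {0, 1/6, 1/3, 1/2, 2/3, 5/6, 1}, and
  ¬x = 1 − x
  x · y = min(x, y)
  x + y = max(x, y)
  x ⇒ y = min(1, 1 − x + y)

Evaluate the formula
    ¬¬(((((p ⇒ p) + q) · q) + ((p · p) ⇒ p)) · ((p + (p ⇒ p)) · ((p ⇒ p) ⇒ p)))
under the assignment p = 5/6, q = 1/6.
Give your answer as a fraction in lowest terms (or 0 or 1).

p ⇒ p = 5/6 ⇒ 5/6 = 1
(p ⇒ p) + q = 1 + 1/6 = 1
((p ⇒ p) + q) · q = 1 · 1/6 = 1/6
p · p = 5/6 · 5/6 = 5/6
(p · p) ⇒ p = 5/6 ⇒ 5/6 = 1
(((p ⇒ p) + q) · q) + ((p · p) ⇒ p) = 1/6 + 1 = 1
p ⇒ p = 5/6 ⇒ 5/6 = 1
p + (p ⇒ p) = 5/6 + 1 = 1
p ⇒ p = 5/6 ⇒ 5/6 = 1
(p ⇒ p) ⇒ p = 1 ⇒ 5/6 = 5/6
(p + (p ⇒ p)) · ((p ⇒ p) ⇒ p) = 1 · 5/6 = 5/6
((((p ⇒ p) + q) · q) + ((p · p) ⇒ p)) · ((p + (p ⇒ p)) · ((p ⇒ p) ⇒ p)) = 1 · 5/6 = 5/6
¬(((((p ⇒ p) + q) · q) + ((p · p) ⇒ p)) · ((p + (p ⇒ p)) · ((p ⇒ p) ⇒ p))) = ¬5/6 = 1/6
¬¬(((((p ⇒ p) + q) · q) + ((p · p) ⇒ p)) · ((p + (p ⇒ p)) · ((p ⇒ p) ⇒ p))) = ¬1/6 = 5/6

5/6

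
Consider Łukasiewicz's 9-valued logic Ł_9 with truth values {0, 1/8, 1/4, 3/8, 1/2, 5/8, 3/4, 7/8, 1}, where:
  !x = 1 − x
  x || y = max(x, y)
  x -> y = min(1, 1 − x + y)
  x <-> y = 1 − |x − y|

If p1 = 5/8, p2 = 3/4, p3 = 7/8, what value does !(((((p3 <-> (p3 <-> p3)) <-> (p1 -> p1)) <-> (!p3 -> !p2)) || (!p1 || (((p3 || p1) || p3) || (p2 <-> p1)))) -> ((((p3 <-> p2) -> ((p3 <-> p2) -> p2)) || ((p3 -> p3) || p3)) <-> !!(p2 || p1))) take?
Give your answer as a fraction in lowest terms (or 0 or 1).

1/8

p3 <-> p3 = 7/8 <-> 7/8 = 1
p3 <-> (p3 <-> p3) = 7/8 <-> 1 = 7/8
p1 -> p1 = 5/8 -> 5/8 = 1
(p3 <-> (p3 <-> p3)) <-> (p1 -> p1) = 7/8 <-> 1 = 7/8
!p3 = !7/8 = 1/8
!p2 = !3/4 = 1/4
!p3 -> !p2 = 1/8 -> 1/4 = 1
((p3 <-> (p3 <-> p3)) <-> (p1 -> p1)) <-> (!p3 -> !p2) = 7/8 <-> 1 = 7/8
!p1 = !5/8 = 3/8
p3 || p1 = 7/8 || 5/8 = 7/8
(p3 || p1) || p3 = 7/8 || 7/8 = 7/8
p2 <-> p1 = 3/4 <-> 5/8 = 7/8
((p3 || p1) || p3) || (p2 <-> p1) = 7/8 || 7/8 = 7/8
!p1 || (((p3 || p1) || p3) || (p2 <-> p1)) = 3/8 || 7/8 = 7/8
(((p3 <-> (p3 <-> p3)) <-> (p1 -> p1)) <-> (!p3 -> !p2)) || (!p1 || (((p3 || p1) || p3) || (p2 <-> p1))) = 7/8 || 7/8 = 7/8
p3 <-> p2 = 7/8 <-> 3/4 = 7/8
p3 <-> p2 = 7/8 <-> 3/4 = 7/8
(p3 <-> p2) -> p2 = 7/8 -> 3/4 = 7/8
(p3 <-> p2) -> ((p3 <-> p2) -> p2) = 7/8 -> 7/8 = 1
p3 -> p3 = 7/8 -> 7/8 = 1
(p3 -> p3) || p3 = 1 || 7/8 = 1
((p3 <-> p2) -> ((p3 <-> p2) -> p2)) || ((p3 -> p3) || p3) = 1 || 1 = 1
p2 || p1 = 3/4 || 5/8 = 3/4
!(p2 || p1) = !3/4 = 1/4
!!(p2 || p1) = !1/4 = 3/4
(((p3 <-> p2) -> ((p3 <-> p2) -> p2)) || ((p3 -> p3) || p3)) <-> !!(p2 || p1) = 1 <-> 3/4 = 3/4
((((p3 <-> (p3 <-> p3)) <-> (p1 -> p1)) <-> (!p3 -> !p2)) || (!p1 || (((p3 || p1) || p3) || (p2 <-> p1)))) -> ((((p3 <-> p2) -> ((p3 <-> p2) -> p2)) || ((p3 -> p3) || p3)) <-> !!(p2 || p1)) = 7/8 -> 3/4 = 7/8
!(((((p3 <-> (p3 <-> p3)) <-> (p1 -> p1)) <-> (!p3 -> !p2)) || (!p1 || (((p3 || p1) || p3) || (p2 <-> p1)))) -> ((((p3 <-> p2) -> ((p3 <-> p2) -> p2)) || ((p3 -> p3) || p3)) <-> !!(p2 || p1))) = !7/8 = 1/8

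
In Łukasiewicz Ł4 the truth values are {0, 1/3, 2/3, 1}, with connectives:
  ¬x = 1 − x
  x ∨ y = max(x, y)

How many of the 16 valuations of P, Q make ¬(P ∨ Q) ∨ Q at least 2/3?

12

P = 0, Q = 0 ↦ 1  ≥
P = 0, Q = 1/3 ↦ 2/3  ≥
P = 0, Q = 2/3 ↦ 2/3  ≥
P = 0, Q = 1 ↦ 1  ≥
P = 1/3, Q = 0 ↦ 2/3  ≥
P = 1/3, Q = 1/3 ↦ 2/3  ≥
P = 1/3, Q = 2/3 ↦ 2/3  ≥
P = 1/3, Q = 1 ↦ 1  ≥
P = 2/3, Q = 0 ↦ 1/3  <
P = 2/3, Q = 1/3 ↦ 1/3  <
P = 2/3, Q = 2/3 ↦ 2/3  ≥
P = 2/3, Q = 1 ↦ 1  ≥
P = 1, Q = 0 ↦ 0  <
P = 1, Q = 1/3 ↦ 1/3  <
P = 1, Q = 2/3 ↦ 2/3  ≥
P = 1, Q = 1 ↦ 1  ≥
So 12 of the 16 assignments meet the threshold.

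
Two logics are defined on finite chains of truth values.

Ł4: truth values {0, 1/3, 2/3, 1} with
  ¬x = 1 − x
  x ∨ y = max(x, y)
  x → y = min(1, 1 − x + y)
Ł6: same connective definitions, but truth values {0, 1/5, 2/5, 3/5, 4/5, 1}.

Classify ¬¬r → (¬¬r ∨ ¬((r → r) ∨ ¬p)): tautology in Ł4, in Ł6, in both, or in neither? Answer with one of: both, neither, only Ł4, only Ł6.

both

In Ł4: every assignment gives 1 — tautology.
In Ł6: every assignment gives 1 — tautology.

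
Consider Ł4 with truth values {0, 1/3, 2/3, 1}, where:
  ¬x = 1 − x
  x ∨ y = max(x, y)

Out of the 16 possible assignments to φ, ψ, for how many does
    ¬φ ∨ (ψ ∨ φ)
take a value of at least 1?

10

φ = 0, ψ = 0 ↦ 1  ≥
φ = 0, ψ = 1/3 ↦ 1  ≥
φ = 0, ψ = 2/3 ↦ 1  ≥
φ = 0, ψ = 1 ↦ 1  ≥
φ = 1/3, ψ = 0 ↦ 2/3  <
φ = 1/3, ψ = 1/3 ↦ 2/3  <
φ = 1/3, ψ = 2/3 ↦ 2/3  <
φ = 1/3, ψ = 1 ↦ 1  ≥
φ = 2/3, ψ = 0 ↦ 2/3  <
φ = 2/3, ψ = 1/3 ↦ 2/3  <
φ = 2/3, ψ = 2/3 ↦ 2/3  <
φ = 2/3, ψ = 1 ↦ 1  ≥
φ = 1, ψ = 0 ↦ 1  ≥
φ = 1, ψ = 1/3 ↦ 1  ≥
φ = 1, ψ = 2/3 ↦ 1  ≥
φ = 1, ψ = 1 ↦ 1  ≥
So 10 of the 16 assignments meet the threshold.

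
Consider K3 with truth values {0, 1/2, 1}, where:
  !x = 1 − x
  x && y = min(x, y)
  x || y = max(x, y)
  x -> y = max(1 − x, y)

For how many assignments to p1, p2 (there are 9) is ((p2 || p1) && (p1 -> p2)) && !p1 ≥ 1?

1

p1 = 0, p2 = 0 ↦ 0  <
p1 = 0, p2 = 1/2 ↦ 1/2  <
p1 = 0, p2 = 1 ↦ 1  ≥
p1 = 1/2, p2 = 0 ↦ 1/2  <
p1 = 1/2, p2 = 1/2 ↦ 1/2  <
p1 = 1/2, p2 = 1 ↦ 1/2  <
p1 = 1, p2 = 0 ↦ 0  <
p1 = 1, p2 = 1/2 ↦ 0  <
p1 = 1, p2 = 1 ↦ 0  <
So 1 of the 9 assignments meets the threshold.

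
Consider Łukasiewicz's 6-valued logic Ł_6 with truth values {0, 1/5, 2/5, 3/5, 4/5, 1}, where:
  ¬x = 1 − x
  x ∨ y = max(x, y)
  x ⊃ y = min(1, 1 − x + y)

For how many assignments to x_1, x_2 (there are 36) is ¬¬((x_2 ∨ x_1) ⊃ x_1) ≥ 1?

21

value 1: 21 assignments (counts)
value 4/5: 5 assignments
value 3/5: 4 assignments
value 2/5: 3 assignments
value 1/5: 2 assignments
value 0: 1 assignment
So 21 of the 36 assignments meet the threshold.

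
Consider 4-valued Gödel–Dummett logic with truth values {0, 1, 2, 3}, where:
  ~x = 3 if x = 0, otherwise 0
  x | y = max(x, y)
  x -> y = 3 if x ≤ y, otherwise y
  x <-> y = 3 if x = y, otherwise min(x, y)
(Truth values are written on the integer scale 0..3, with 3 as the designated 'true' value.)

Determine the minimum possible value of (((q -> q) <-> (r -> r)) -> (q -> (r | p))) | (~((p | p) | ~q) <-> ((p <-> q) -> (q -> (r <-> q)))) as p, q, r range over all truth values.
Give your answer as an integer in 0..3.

Take p = 1, q = 2, r = 1:
q -> q = 2 -> 2 = 3
r -> r = 1 -> 1 = 3
(q -> q) <-> (r -> r) = 3 <-> 3 = 3
r | p = 1 | 1 = 1
q -> (r | p) = 2 -> 1 = 1
((q -> q) <-> (r -> r)) -> (q -> (r | p)) = 3 -> 1 = 1
p | p = 1 | 1 = 1
~q = ~2 = 0
(p | p) | ~q = 1 | 0 = 1
~((p | p) | ~q) = ~1 = 0
p <-> q = 1 <-> 2 = 1
r <-> q = 1 <-> 2 = 1
q -> (r <-> q) = 2 -> 1 = 1
(p <-> q) -> (q -> (r <-> q)) = 1 -> 1 = 3
~((p | p) | ~q) <-> ((p <-> q) -> (q -> (r <-> q))) = 0 <-> 3 = 0
(((q -> q) <-> (r -> r)) -> (q -> (r | p))) | (~((p | p) | ~q) <-> ((p <-> q) -> (q -> (r <-> q)))) = 1 | 0 = 1
No assignment yields a value below 1, so this is the minimum.

1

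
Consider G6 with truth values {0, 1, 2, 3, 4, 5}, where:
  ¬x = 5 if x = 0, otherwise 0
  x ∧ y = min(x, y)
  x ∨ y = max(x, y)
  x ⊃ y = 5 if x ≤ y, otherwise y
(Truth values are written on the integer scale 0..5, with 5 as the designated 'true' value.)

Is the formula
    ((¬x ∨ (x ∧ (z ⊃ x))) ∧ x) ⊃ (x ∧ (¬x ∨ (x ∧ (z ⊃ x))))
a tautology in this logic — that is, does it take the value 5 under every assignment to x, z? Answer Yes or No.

Yes

At x = 3, z = 2, for instance:
¬x = ¬3 = 0
z ⊃ x = 2 ⊃ 3 = 5
x ∧ (z ⊃ x) = 3 ∧ 5 = 3
¬x ∨ (x ∧ (z ⊃ x)) = 0 ∨ 3 = 3
(¬x ∨ (x ∧ (z ⊃ x))) ∧ x = 3 ∧ 3 = 3
x ∧ (¬x ∨ (x ∧ (z ⊃ x))) = 3 ∧ 3 = 3
((¬x ∨ (x ∧ (z ⊃ x))) ∧ x) ⊃ (x ∧ (¬x ∨ (x ∧ (z ⊃ x)))) = 3 ⊃ 3 = 5
and checking the remaining 35 assignments likewise gives ≥ 5 in every case.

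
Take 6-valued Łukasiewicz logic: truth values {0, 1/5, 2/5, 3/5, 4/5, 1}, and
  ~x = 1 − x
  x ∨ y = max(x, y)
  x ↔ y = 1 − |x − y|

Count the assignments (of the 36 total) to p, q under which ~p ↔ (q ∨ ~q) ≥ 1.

6

value 1: 6 assignments (counts)
value 4/5: 10 assignments
value 3/5: 8 assignments
value 2/5: 6 assignments
value 1/5: 4 assignments
value 0: 2 assignments
So 6 of the 36 assignments meet the threshold.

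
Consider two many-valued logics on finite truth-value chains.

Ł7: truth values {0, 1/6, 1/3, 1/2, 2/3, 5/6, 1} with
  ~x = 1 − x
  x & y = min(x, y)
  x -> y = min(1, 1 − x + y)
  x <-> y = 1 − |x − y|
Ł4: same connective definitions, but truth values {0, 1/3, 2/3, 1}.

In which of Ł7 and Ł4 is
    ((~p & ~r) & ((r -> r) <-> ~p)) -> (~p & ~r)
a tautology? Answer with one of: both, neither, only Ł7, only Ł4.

In Ł7: every assignment gives 1 — tautology.
In Ł4: every assignment gives 1 — tautology.

both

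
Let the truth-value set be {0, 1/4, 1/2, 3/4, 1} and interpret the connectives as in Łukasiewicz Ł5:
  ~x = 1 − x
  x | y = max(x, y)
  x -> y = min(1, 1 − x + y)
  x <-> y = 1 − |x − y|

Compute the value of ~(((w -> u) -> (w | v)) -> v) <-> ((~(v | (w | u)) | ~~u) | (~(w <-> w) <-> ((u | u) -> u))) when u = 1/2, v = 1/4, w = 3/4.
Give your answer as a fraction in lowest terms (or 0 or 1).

3/4

w -> u = 3/4 -> 1/2 = 3/4
w | v = 3/4 | 1/4 = 3/4
(w -> u) -> (w | v) = 3/4 -> 3/4 = 1
((w -> u) -> (w | v)) -> v = 1 -> 1/4 = 1/4
~(((w -> u) -> (w | v)) -> v) = ~1/4 = 3/4
w | u = 3/4 | 1/2 = 3/4
v | (w | u) = 1/4 | 3/4 = 3/4
~(v | (w | u)) = ~3/4 = 1/4
~u = ~1/2 = 1/2
~~u = ~1/2 = 1/2
~(v | (w | u)) | ~~u = 1/4 | 1/2 = 1/2
w <-> w = 3/4 <-> 3/4 = 1
~(w <-> w) = ~1 = 0
u | u = 1/2 | 1/2 = 1/2
(u | u) -> u = 1/2 -> 1/2 = 1
~(w <-> w) <-> ((u | u) -> u) = 0 <-> 1 = 0
(~(v | (w | u)) | ~~u) | (~(w <-> w) <-> ((u | u) -> u)) = 1/2 | 0 = 1/2
~(((w -> u) -> (w | v)) -> v) <-> ((~(v | (w | u)) | ~~u) | (~(w <-> w) <-> ((u | u) -> u))) = 3/4 <-> 1/2 = 3/4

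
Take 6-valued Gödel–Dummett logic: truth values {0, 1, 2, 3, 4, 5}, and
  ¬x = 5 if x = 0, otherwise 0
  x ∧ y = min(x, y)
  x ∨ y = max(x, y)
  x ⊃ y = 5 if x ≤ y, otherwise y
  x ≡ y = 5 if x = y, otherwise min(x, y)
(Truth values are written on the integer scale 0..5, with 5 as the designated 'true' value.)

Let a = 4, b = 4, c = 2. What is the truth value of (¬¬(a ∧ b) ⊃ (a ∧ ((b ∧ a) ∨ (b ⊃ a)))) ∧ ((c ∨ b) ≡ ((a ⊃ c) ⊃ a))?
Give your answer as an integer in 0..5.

4

a ∧ b = 4 ∧ 4 = 4
¬(a ∧ b) = ¬4 = 0
¬¬(a ∧ b) = ¬0 = 5
b ∧ a = 4 ∧ 4 = 4
b ⊃ a = 4 ⊃ 4 = 5
(b ∧ a) ∨ (b ⊃ a) = 4 ∨ 5 = 5
a ∧ ((b ∧ a) ∨ (b ⊃ a)) = 4 ∧ 5 = 4
¬¬(a ∧ b) ⊃ (a ∧ ((b ∧ a) ∨ (b ⊃ a))) = 5 ⊃ 4 = 4
c ∨ b = 2 ∨ 4 = 4
a ⊃ c = 4 ⊃ 2 = 2
(a ⊃ c) ⊃ a = 2 ⊃ 4 = 5
(c ∨ b) ≡ ((a ⊃ c) ⊃ a) = 4 ≡ 5 = 4
(¬¬(a ∧ b) ⊃ (a ∧ ((b ∧ a) ∨ (b ⊃ a)))) ∧ ((c ∨ b) ≡ ((a ⊃ c) ⊃ a)) = 4 ∧ 4 = 4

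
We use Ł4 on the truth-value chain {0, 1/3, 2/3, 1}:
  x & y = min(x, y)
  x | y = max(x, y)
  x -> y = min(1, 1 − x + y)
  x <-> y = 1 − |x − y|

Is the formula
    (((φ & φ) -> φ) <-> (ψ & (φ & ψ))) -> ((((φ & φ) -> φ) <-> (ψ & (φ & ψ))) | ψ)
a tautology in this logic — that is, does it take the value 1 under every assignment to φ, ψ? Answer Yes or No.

Yes

φ = 0, ψ = 0 ↦ 1
φ = 0, ψ = 1/3 ↦ 1
φ = 0, ψ = 2/3 ↦ 1
φ = 0, ψ = 1 ↦ 1
φ = 1/3, ψ = 0 ↦ 1
φ = 1/3, ψ = 1/3 ↦ 1
φ = 1/3, ψ = 2/3 ↦ 1
φ = 1/3, ψ = 1 ↦ 1
φ = 2/3, ψ = 0 ↦ 1
φ = 2/3, ψ = 1/3 ↦ 1
φ = 2/3, ψ = 2/3 ↦ 1
φ = 2/3, ψ = 1 ↦ 1
φ = 1, ψ = 0 ↦ 1
φ = 1, ψ = 1/3 ↦ 1
φ = 1, ψ = 2/3 ↦ 1
φ = 1, ψ = 1 ↦ 1
Every assignment gives a value ≥ 1.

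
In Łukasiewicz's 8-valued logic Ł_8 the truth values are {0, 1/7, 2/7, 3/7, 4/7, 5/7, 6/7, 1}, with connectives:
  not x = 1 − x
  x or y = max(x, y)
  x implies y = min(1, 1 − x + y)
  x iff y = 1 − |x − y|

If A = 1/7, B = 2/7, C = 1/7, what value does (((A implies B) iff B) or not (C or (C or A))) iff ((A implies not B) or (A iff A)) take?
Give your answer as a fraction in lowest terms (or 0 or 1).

A implies B = 1/7 implies 2/7 = 1
(A implies B) iff B = 1 iff 2/7 = 2/7
C or A = 1/7 or 1/7 = 1/7
C or (C or A) = 1/7 or 1/7 = 1/7
not (C or (C or A)) = not 1/7 = 6/7
((A implies B) iff B) or not (C or (C or A)) = 2/7 or 6/7 = 6/7
not B = not 2/7 = 5/7
A implies not B = 1/7 implies 5/7 = 1
A iff A = 1/7 iff 1/7 = 1
(A implies not B) or (A iff A) = 1 or 1 = 1
(((A implies B) iff B) or not (C or (C or A))) iff ((A implies not B) or (A iff A)) = 6/7 iff 1 = 6/7

6/7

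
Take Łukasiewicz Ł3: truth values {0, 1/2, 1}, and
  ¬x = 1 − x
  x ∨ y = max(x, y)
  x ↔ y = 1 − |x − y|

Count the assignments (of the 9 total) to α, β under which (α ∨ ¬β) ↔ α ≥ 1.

α = 0, β = 0 ↦ 0  <
α = 0, β = 1/2 ↦ 1/2  <
α = 0, β = 1 ↦ 1  ≥
α = 1/2, β = 0 ↦ 1/2  <
α = 1/2, β = 1/2 ↦ 1  ≥
α = 1/2, β = 1 ↦ 1  ≥
α = 1, β = 0 ↦ 1  ≥
α = 1, β = 1/2 ↦ 1  ≥
α = 1, β = 1 ↦ 1  ≥
So 6 of the 9 assignments meet the threshold.

6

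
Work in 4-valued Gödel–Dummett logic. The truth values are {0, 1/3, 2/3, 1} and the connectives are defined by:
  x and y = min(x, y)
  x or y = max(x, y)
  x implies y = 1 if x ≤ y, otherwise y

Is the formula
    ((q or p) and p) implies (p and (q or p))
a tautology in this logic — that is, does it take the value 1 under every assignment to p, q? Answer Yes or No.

p = 0, q = 0 ↦ 1
p = 0, q = 1/3 ↦ 1
p = 0, q = 2/3 ↦ 1
p = 0, q = 1 ↦ 1
p = 1/3, q = 0 ↦ 1
p = 1/3, q = 1/3 ↦ 1
p = 1/3, q = 2/3 ↦ 1
p = 1/3, q = 1 ↦ 1
p = 2/3, q = 0 ↦ 1
p = 2/3, q = 1/3 ↦ 1
p = 2/3, q = 2/3 ↦ 1
p = 2/3, q = 1 ↦ 1
p = 1, q = 0 ↦ 1
p = 1, q = 1/3 ↦ 1
p = 1, q = 2/3 ↦ 1
p = 1, q = 1 ↦ 1
Every assignment gives a value ≥ 1.

Yes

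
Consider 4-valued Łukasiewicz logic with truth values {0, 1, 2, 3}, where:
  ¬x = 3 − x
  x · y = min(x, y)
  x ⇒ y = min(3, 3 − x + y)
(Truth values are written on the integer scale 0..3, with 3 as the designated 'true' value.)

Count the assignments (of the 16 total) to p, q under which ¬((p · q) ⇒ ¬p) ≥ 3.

1

p = 0, q = 0 ↦ 0  <
p = 0, q = 1 ↦ 0  <
p = 0, q = 2 ↦ 0  <
p = 0, q = 3 ↦ 0  <
p = 1, q = 0 ↦ 0  <
p = 1, q = 1 ↦ 0  <
p = 1, q = 2 ↦ 0  <
p = 1, q = 3 ↦ 0  <
p = 2, q = 0 ↦ 0  <
p = 2, q = 1 ↦ 0  <
p = 2, q = 2 ↦ 1  <
p = 2, q = 3 ↦ 1  <
p = 3, q = 0 ↦ 0  <
p = 3, q = 1 ↦ 1  <
p = 3, q = 2 ↦ 2  <
p = 3, q = 3 ↦ 3  ≥
So 1 of the 16 assignments meets the threshold.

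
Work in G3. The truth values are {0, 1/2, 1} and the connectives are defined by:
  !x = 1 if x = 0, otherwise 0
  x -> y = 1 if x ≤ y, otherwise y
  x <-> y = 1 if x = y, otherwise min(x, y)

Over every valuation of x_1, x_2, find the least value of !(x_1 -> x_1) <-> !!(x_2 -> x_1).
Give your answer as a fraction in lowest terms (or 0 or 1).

Take x_1 = 0, x_2 = 0:
x_1 -> x_1 = 0 -> 0 = 1
!(x_1 -> x_1) = !1 = 0
x_2 -> x_1 = 0 -> 0 = 1
!(x_2 -> x_1) = !1 = 0
!!(x_2 -> x_1) = !0 = 1
!(x_1 -> x_1) <-> !!(x_2 -> x_1) = 0 <-> 1 = 0
No assignment yields a value below 0, so this is the minimum.

0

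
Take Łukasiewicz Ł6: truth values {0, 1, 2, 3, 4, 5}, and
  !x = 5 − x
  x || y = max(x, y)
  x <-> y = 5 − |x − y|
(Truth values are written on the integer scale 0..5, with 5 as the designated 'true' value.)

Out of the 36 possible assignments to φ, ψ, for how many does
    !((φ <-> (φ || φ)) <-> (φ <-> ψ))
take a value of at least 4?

value 5: 2 assignments (counts)
value 4: 4 assignments (counts)
value 3: 6 assignments
value 2: 8 assignments
value 1: 10 assignments
value 0: 6 assignments
So 6 of the 36 assignments meet the threshold.

6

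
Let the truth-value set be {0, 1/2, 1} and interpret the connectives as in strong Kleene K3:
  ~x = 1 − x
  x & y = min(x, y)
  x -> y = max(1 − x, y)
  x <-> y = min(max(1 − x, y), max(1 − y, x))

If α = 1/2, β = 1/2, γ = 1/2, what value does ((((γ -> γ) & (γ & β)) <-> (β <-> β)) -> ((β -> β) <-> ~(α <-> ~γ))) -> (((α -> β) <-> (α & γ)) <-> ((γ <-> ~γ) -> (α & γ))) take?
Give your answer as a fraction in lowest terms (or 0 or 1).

1/2

γ -> γ = 1/2 -> 1/2 = 1/2
γ & β = 1/2 & 1/2 = 1/2
(γ -> γ) & (γ & β) = 1/2 & 1/2 = 1/2
β <-> β = 1/2 <-> 1/2 = 1/2
((γ -> γ) & (γ & β)) <-> (β <-> β) = 1/2 <-> 1/2 = 1/2
β -> β = 1/2 -> 1/2 = 1/2
~γ = ~1/2 = 1/2
α <-> ~γ = 1/2 <-> 1/2 = 1/2
~(α <-> ~γ) = ~1/2 = 1/2
(β -> β) <-> ~(α <-> ~γ) = 1/2 <-> 1/2 = 1/2
(((γ -> γ) & (γ & β)) <-> (β <-> β)) -> ((β -> β) <-> ~(α <-> ~γ)) = 1/2 -> 1/2 = 1/2
α -> β = 1/2 -> 1/2 = 1/2
α & γ = 1/2 & 1/2 = 1/2
(α -> β) <-> (α & γ) = 1/2 <-> 1/2 = 1/2
~γ = ~1/2 = 1/2
γ <-> ~γ = 1/2 <-> 1/2 = 1/2
α & γ = 1/2 & 1/2 = 1/2
(γ <-> ~γ) -> (α & γ) = 1/2 -> 1/2 = 1/2
((α -> β) <-> (α & γ)) <-> ((γ <-> ~γ) -> (α & γ)) = 1/2 <-> 1/2 = 1/2
((((γ -> γ) & (γ & β)) <-> (β <-> β)) -> ((β -> β) <-> ~(α <-> ~γ))) -> (((α -> β) <-> (α & γ)) <-> ((γ <-> ~γ) -> (α & γ))) = 1/2 -> 1/2 = 1/2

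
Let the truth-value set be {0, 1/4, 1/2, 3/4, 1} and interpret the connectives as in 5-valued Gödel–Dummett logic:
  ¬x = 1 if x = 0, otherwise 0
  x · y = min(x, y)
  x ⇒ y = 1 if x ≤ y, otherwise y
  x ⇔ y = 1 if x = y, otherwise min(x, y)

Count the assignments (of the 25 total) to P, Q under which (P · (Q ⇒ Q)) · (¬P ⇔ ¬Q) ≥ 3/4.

8

value 1: 4 assignments (counts)
value 3/4: 4 assignments (counts)
value 1/2: 4 assignments
value 1/4: 4 assignments
value 0: 9 assignments
So 8 of the 25 assignments meet the threshold.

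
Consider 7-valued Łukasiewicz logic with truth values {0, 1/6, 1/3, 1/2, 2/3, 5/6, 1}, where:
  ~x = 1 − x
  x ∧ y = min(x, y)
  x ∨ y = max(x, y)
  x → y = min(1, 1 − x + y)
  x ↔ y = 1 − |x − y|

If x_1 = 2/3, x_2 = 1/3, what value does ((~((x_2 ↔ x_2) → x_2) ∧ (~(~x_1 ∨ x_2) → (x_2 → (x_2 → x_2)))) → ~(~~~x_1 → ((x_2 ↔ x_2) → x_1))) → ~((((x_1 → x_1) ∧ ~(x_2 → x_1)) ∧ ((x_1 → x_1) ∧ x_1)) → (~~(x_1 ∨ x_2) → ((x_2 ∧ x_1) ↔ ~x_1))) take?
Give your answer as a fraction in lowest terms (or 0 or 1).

x_2 ↔ x_2 = 1/3 ↔ 1/3 = 1
(x_2 ↔ x_2) → x_2 = 1 → 1/3 = 1/3
~((x_2 ↔ x_2) → x_2) = ~1/3 = 2/3
~x_1 = ~2/3 = 1/3
~x_1 ∨ x_2 = 1/3 ∨ 1/3 = 1/3
~(~x_1 ∨ x_2) = ~1/3 = 2/3
x_2 → x_2 = 1/3 → 1/3 = 1
x_2 → (x_2 → x_2) = 1/3 → 1 = 1
~(~x_1 ∨ x_2) → (x_2 → (x_2 → x_2)) = 2/3 → 1 = 1
~((x_2 ↔ x_2) → x_2) ∧ (~(~x_1 ∨ x_2) → (x_2 → (x_2 → x_2))) = 2/3 ∧ 1 = 2/3
~x_1 = ~2/3 = 1/3
~~x_1 = ~1/3 = 2/3
~~~x_1 = ~2/3 = 1/3
x_2 ↔ x_2 = 1/3 ↔ 1/3 = 1
(x_2 ↔ x_2) → x_1 = 1 → 2/3 = 2/3
~~~x_1 → ((x_2 ↔ x_2) → x_1) = 1/3 → 2/3 = 1
~(~~~x_1 → ((x_2 ↔ x_2) → x_1)) = ~1 = 0
(~((x_2 ↔ x_2) → x_2) ∧ (~(~x_1 ∨ x_2) → (x_2 → (x_2 → x_2)))) → ~(~~~x_1 → ((x_2 ↔ x_2) → x_1)) = 2/3 → 0 = 1/3
x_1 → x_1 = 2/3 → 2/3 = 1
x_2 → x_1 = 1/3 → 2/3 = 1
~(x_2 → x_1) = ~1 = 0
(x_1 → x_1) ∧ ~(x_2 → x_1) = 1 ∧ 0 = 0
x_1 → x_1 = 2/3 → 2/3 = 1
(x_1 → x_1) ∧ x_1 = 1 ∧ 2/3 = 2/3
((x_1 → x_1) ∧ ~(x_2 → x_1)) ∧ ((x_1 → x_1) ∧ x_1) = 0 ∧ 2/3 = 0
x_1 ∨ x_2 = 2/3 ∨ 1/3 = 2/3
~(x_1 ∨ x_2) = ~2/3 = 1/3
~~(x_1 ∨ x_2) = ~1/3 = 2/3
x_2 ∧ x_1 = 1/3 ∧ 2/3 = 1/3
~x_1 = ~2/3 = 1/3
(x_2 ∧ x_1) ↔ ~x_1 = 1/3 ↔ 1/3 = 1
~~(x_1 ∨ x_2) → ((x_2 ∧ x_1) ↔ ~x_1) = 2/3 → 1 = 1
(((x_1 → x_1) ∧ ~(x_2 → x_1)) ∧ ((x_1 → x_1) ∧ x_1)) → (~~(x_1 ∨ x_2) → ((x_2 ∧ x_1) ↔ ~x_1)) = 0 → 1 = 1
~((((x_1 → x_1) ∧ ~(x_2 → x_1)) ∧ ((x_1 → x_1) ∧ x_1)) → (~~(x_1 ∨ x_2) → ((x_2 ∧ x_1) ↔ ~x_1))) = ~1 = 0
((~((x_2 ↔ x_2) → x_2) ∧ (~(~x_1 ∨ x_2) → (x_2 → (x_2 → x_2)))) → ~(~~~x_1 → ((x_2 ↔ x_2) → x_1))) → ~((((x_1 → x_1) ∧ ~(x_2 → x_1)) ∧ ((x_1 → x_1) ∧ x_1)) → (~~(x_1 ∨ x_2) → ((x_2 ∧ x_1) ↔ ~x_1))) = 1/3 → 0 = 2/3

2/3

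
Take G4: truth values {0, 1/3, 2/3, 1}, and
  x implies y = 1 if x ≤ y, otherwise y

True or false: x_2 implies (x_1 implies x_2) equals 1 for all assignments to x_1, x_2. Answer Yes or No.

Yes

x_1 = 0, x_2 = 0 ↦ 1
x_1 = 0, x_2 = 1/3 ↦ 1
x_1 = 0, x_2 = 2/3 ↦ 1
x_1 = 0, x_2 = 1 ↦ 1
x_1 = 1/3, x_2 = 0 ↦ 1
x_1 = 1/3, x_2 = 1/3 ↦ 1
x_1 = 1/3, x_2 = 2/3 ↦ 1
x_1 = 1/3, x_2 = 1 ↦ 1
x_1 = 2/3, x_2 = 0 ↦ 1
x_1 = 2/3, x_2 = 1/3 ↦ 1
x_1 = 2/3, x_2 = 2/3 ↦ 1
x_1 = 2/3, x_2 = 1 ↦ 1
x_1 = 1, x_2 = 0 ↦ 1
x_1 = 1, x_2 = 1/3 ↦ 1
x_1 = 1, x_2 = 2/3 ↦ 1
x_1 = 1, x_2 = 1 ↦ 1
Every assignment gives a value ≥ 1.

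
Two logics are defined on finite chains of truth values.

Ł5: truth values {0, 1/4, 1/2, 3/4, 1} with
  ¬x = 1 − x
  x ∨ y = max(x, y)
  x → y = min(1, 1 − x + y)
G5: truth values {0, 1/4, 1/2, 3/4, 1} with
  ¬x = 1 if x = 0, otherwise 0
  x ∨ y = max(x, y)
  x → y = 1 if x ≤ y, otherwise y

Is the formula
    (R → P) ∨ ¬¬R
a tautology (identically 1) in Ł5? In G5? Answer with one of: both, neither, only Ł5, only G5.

only G5

In Ł5: at P = 0, R = 1/4 the value is 3/4 — not a tautology.
In G5: every assignment gives 1 — tautology.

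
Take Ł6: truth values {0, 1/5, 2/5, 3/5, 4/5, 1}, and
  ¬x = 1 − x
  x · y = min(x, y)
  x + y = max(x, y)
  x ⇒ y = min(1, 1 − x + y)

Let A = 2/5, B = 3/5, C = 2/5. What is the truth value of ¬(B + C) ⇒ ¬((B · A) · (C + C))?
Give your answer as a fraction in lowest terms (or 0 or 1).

1

B + C = 3/5 + 2/5 = 3/5
¬(B + C) = ¬3/5 = 2/5
B · A = 3/5 · 2/5 = 2/5
C + C = 2/5 + 2/5 = 2/5
(B · A) · (C + C) = 2/5 · 2/5 = 2/5
¬((B · A) · (C + C)) = ¬2/5 = 3/5
¬(B + C) ⇒ ¬((B · A) · (C + C)) = 2/5 ⇒ 3/5 = 1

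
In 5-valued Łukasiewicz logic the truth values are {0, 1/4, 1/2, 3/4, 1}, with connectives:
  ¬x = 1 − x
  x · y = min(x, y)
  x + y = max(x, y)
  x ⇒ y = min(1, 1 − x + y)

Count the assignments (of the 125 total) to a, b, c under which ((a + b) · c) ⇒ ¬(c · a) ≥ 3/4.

value 1: 100 assignments (counts)
value 3/4: 4 assignments (counts)
value 1/2: 15 assignments
value 1/4: 1 assignment
value 0: 5 assignments
So 104 of the 125 assignments meet the threshold.

104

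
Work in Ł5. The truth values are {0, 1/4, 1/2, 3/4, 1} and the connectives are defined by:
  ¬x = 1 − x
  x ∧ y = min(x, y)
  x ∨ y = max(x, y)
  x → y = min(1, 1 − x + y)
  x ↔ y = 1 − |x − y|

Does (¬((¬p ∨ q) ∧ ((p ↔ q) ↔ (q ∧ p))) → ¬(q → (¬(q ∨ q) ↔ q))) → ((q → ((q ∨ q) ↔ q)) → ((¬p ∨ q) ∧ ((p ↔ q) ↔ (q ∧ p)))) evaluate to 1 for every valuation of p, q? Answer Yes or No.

Counterexample: take p = 0, q = 3/4.
¬p = ¬0 = 1
¬p ∨ q = 1 ∨ 3/4 = 1
p ↔ q = 0 ↔ 3/4 = 1/4
q ∧ p = 3/4 ∧ 0 = 0
(p ↔ q) ↔ (q ∧ p) = 1/4 ↔ 0 = 3/4
(¬p ∨ q) ∧ ((p ↔ q) ↔ (q ∧ p)) = 1 ∧ 3/4 = 3/4
¬((¬p ∨ q) ∧ ((p ↔ q) ↔ (q ∧ p))) = ¬3/4 = 1/4
q ∨ q = 3/4 ∨ 3/4 = 3/4
¬(q ∨ q) = ¬3/4 = 1/4
¬(q ∨ q) ↔ q = 1/4 ↔ 3/4 = 1/2
q → (¬(q ∨ q) ↔ q) = 3/4 → 1/2 = 3/4
¬(q → (¬(q ∨ q) ↔ q)) = ¬3/4 = 1/4
¬((¬p ∨ q) ∧ ((p ↔ q) ↔ (q ∧ p))) → ¬(q → (¬(q ∨ q) ↔ q)) = 1/4 → 1/4 = 1
q ∨ q = 3/4 ∨ 3/4 = 3/4
(q ∨ q) ↔ q = 3/4 ↔ 3/4 = 1
q → ((q ∨ q) ↔ q) = 3/4 → 1 = 1
¬p = ¬0 = 1
¬p ∨ q = 1 ∨ 3/4 = 1
p ↔ q = 0 ↔ 3/4 = 1/4
q ∧ p = 3/4 ∧ 0 = 0
(p ↔ q) ↔ (q ∧ p) = 1/4 ↔ 0 = 3/4
(¬p ∨ q) ∧ ((p ↔ q) ↔ (q ∧ p)) = 1 ∧ 3/4 = 3/4
(q → ((q ∨ q) ↔ q)) → ((¬p ∨ q) ∧ ((p ↔ q) ↔ (q ∧ p))) = 1 → 3/4 = 3/4
(¬((¬p ∨ q) ∧ ((p ↔ q) ↔ (q ∧ p))) → ¬(q → (¬(q ∨ q) ↔ q))) → ((q → ((q ∨ q) ↔ q)) → ((¬p ∨ q) ∧ ((p ↔ q) ↔ (q ∧ p)))) = 1 → 3/4 = 3/4
This gives 3/4 ≠ 1.

No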